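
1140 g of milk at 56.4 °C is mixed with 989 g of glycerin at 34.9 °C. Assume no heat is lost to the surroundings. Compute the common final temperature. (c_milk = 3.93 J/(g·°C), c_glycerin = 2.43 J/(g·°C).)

T_f ≈ 48.9 °C

Conservation of energy gives ΣQ = 0:
1140*3.93*(T − 56.4) + 989*2.43*(T − 34.9) = 0
4480.2(T − 56.4) + 2403.3(T − 34.9) = 0
6883.5 T = 336557
T ≈ 48.89 °C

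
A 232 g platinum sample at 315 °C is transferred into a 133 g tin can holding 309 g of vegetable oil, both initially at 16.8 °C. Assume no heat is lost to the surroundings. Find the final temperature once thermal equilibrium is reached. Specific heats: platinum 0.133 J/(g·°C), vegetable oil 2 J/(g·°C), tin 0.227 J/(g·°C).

T_f ≈ 30.4 °C

Taking heat into each body as positive, Σ m c ΔT = 0:
232×0.133×(T − 315) + 309×2×(T − 16.8) + 133×0.227×(T − 16.8) = 0
679.05 T = 20609
T ≈ 30.35 °C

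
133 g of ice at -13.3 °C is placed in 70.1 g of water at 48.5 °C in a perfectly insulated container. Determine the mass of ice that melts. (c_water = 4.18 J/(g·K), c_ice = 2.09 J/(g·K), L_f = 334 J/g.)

Water can give up m c ΔT = 70.1×4.18×48.5 = 14211 J before reaching 0 °C.
Of that, 133×2.09×13.3 = 3697 J goes to bring the ice to 0 °C, leaving 10514 J.
Melting all 133 g of ice would need 133×334 = 44422 J.
Since 10514 < 44422 J, not all the ice melts; equilibrium is at 0 °C.
m_melted×334 = 10514  ⇒  m_melted ≈ 31.48 g.

m_melted ≈ 31.5 g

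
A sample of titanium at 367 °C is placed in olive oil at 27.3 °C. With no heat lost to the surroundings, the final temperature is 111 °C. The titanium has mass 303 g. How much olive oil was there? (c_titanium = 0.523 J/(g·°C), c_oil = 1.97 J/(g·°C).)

Taking heat into each body as positive, Σ m c ΔT = 0:
303·0.523·(111 − 367) + m·1.97·(111 − 27.3) = 0
164.89 m = 40568
m = 40568/164.89 ≈ 246 g

m ≈ 246 g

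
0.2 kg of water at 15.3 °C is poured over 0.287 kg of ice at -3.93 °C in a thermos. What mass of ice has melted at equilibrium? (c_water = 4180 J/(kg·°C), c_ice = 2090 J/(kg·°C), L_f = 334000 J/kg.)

Water can give up m c ΔT = 0.2×4180×15.3 = 12791 J before reaching 0 °C.
Of that, 0.287×2090×3.93 = 2357.3 J goes to bring the ice to 0 °C, leaving 10433 J.
Melting all 0.287 kg of ice would need 0.287×334000 = 95858 J.
Since 10433 < 95858 J, not all the ice melts; equilibrium is at 0 °C.
m_melt = 10433 / L_f = 0.03124 kg.

m_melted ≈ 0.0312 kg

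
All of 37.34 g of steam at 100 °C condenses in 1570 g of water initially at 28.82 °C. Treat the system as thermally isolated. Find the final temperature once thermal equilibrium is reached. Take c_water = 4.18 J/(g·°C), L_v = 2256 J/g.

Net heat exchanged in the isolated system is zero:
condense steam: −37.34×2256 = −84239
  condensate cools 100→T: 37.34×4.18×(T − 100) = 156.08(T − 100)
  original water: 6562.6(T − 28.82)
6718.7 T = 84239 + 15608 + 189134 = 288981
T ≈ 43.01 °C — below 100 °C, confirming all the steam condensed.

T_f ≈ 43.0 °C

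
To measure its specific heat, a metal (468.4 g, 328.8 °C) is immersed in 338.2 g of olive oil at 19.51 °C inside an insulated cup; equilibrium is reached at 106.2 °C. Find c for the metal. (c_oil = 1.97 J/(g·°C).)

Heat lost by the metal = heat gained by the oil:
468.4·c·(328.8 − 106.2) = 338.2·1.97·(106.2 − 19.51)
104266 c = 57758  ⇒  c ≈ 0.5539 J/(g·°C)

c ≈ 0.554 J/(g·°C)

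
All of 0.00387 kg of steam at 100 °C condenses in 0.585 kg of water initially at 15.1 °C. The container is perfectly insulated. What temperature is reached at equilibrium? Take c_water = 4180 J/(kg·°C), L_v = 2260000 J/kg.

T_f ≈ 19.2 °C

Conservation of energy gives ΣQ = 0:
latent heat released on condensation: 0.00387×2260000 = 8746.2
  condensed water 100 °C→T: 16.18(T − 100)
  water warms: 0.585×4180×(T − 15.1) = 2445.3(T − 15.1)
2461.5 T = 8746.2 + 1617.7 + 36924 = 47288
T ≈ 19.21 °C (< 100 °C, so full condensation is consistent).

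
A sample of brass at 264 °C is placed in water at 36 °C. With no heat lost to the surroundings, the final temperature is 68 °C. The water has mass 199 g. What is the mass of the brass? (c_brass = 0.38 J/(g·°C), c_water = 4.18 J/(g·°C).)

m ≈ 357 g

|Q_brass| = |Q_water|:
m×0.38×(264 − 68) = 199×4.18×(68 − 36)
74.48 m = 26618  ⇒  m ≈ 357.4 g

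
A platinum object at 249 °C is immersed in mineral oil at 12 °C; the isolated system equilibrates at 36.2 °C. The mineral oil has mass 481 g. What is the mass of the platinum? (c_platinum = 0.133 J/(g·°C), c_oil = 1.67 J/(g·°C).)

m ≈ 687 g

Setting the total heat transfer to zero:
m×0.133×(36.2 − 249) + 481×1.67×(36.2 − 12) = 0
-28.3 m = -19439
m = -19439/-28.3 ≈ 686.8 g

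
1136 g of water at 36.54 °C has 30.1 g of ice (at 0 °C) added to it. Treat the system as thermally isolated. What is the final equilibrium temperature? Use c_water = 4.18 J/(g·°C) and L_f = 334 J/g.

T_f ≈ 33.5 °C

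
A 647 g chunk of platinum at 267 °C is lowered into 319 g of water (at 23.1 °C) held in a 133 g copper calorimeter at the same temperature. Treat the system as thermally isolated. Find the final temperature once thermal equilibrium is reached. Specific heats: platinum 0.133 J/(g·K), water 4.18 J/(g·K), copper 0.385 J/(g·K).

T_f ≈ 37.4 °C

T_f is the heat-capacity-weighted average of the initial temperatures:
T_f = (86.05*267 + 1333.4*23.1 + 51.2*23.1) / (86.05 + 1333.4 + 51.2)
    = 54960 / 1470.7 ≈ 37.37 °C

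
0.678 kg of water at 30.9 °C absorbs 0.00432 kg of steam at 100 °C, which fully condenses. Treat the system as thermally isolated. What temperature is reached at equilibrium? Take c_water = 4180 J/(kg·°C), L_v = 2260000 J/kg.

T_f ≈ 34.8 °C

Setting the total heat transfer to zero:
steam→water at 100 °C releases m L_v = 0.00432·2260000 = 9763.2
  condensate cools 100→T: 0.00432·4180·(T − 100) = 18.06(T − 100)
  original water: 2834(T − 30.9)
2852.1 T = 9763.2 + 1805.8 + 87572 = 99141
T ≈ 34.76 °C — below 100 °C, confirming all the steam condensed.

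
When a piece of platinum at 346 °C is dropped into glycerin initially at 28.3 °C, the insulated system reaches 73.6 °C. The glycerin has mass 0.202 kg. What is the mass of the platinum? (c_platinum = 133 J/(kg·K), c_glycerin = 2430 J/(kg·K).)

|Q_platinum| = |Q_glycerin|:
m×133×(346 − 73.6) = 0.202×2430×(73.6 − 28.3)
36229 m = 22236  ⇒  m ≈ 0.6138 kg

m ≈ 0.614 kg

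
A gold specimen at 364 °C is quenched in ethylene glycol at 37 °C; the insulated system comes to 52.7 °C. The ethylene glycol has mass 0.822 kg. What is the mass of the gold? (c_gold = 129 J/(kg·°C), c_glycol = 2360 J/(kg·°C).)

Heat lost by the gold = heat gained by the glycol:
m×129×(364 − 52.7) = 0.822×2360×(52.7 − 37)
40158 m = 30457  ⇒  m ≈ 0.7584 kg

m ≈ 0.758 kg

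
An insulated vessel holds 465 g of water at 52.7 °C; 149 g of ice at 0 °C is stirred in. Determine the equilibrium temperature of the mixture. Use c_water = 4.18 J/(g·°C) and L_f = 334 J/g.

Heat gained plus heat lost sum to zero:
fusion: m_ice L_f = 149×334 = 49766; warm the meltwater: 622.82 T; water cools: 465×4.18×(T − 52.7) = 1943.7(T − 52.7)
2566.5 T = 102433 − 49766 = 52667
T ≈ 20.52 °C (positive, so assuming full melt was valid).

T_f ≈ 20.5 °C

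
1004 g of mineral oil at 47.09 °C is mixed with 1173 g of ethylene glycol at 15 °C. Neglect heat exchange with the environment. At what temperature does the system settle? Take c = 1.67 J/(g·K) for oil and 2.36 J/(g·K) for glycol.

Let T be the final temperature. ΣQ_i = 0:
1004*1.67*(T − 47.09) + 1173*2.36*(T − 15) = 0
(1676.7 + 2768.3) T = 1676.7*47.09 + 2768.3*15
T ≈ 27.10 °C

T_f ≈ 27.1 °C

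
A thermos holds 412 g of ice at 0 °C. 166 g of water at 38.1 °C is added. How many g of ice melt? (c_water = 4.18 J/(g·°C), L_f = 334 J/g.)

m_melted ≈ 79.2 g

Cooling the water to 0 °C releases 166·4.18·38.1 = 26437 J.
Melting all 412 g of ice would need 412·334 = 137608 J.
Since 26437 < 137608 J, not all the ice melts; equilibrium is at 0 °C.
m_melt = 26437 / L_f = 79.15 g.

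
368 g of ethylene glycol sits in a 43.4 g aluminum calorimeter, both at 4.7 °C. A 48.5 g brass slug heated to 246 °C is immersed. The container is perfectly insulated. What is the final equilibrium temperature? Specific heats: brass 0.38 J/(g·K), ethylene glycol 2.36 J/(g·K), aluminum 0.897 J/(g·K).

Let T be the final temperature. ΣQ_i = 0:
48.5*0.38*(T − 246) + 368*2.36*(T − 4.7) + 43.4*0.897*(T − 4.7) = 0
18.43(T − 246) + 868.48(T − 4.7) + 38.93(T − 4.7) = 0
(18.43 + 868.48 + 38.93) T = 18.43*246 + 868.48*4.7 + 38.93*4.7
T = 8798.6 / 925.84 = 9.5 °C

T_f ≈ 9.5 °C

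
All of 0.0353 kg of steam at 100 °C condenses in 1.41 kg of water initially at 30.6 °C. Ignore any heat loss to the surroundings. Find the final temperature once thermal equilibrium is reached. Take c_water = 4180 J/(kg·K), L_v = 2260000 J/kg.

Heat gained plus heat lost sum to zero:
condense steam: −0.0353·2260000 = −79778
  condensed water 100 °C→T: 147.55(T − 100)
  original water: 5893.8(T − 30.6)
6041.4 T = 79778 + 14755 + 180350 = 274884
T ≈ 45.50 °C, under the boiling point, so the assumption holds.

T_f ≈ 45.5 °C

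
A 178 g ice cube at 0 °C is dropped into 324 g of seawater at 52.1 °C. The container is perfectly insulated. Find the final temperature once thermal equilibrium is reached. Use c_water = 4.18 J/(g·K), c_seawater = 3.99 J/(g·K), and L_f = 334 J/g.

Setting the total heat transfer to zero:
melt ice: 178·334 = 59452
  warm the meltwater: 744.04 T
  seawater: 1292.8(T − 52.1)
2036.8 T = 67353 − 59452 = 7900.8
T ≈ 3.88 °C (positive, so assuming full melt was valid).

T_f ≈ 3.9 °C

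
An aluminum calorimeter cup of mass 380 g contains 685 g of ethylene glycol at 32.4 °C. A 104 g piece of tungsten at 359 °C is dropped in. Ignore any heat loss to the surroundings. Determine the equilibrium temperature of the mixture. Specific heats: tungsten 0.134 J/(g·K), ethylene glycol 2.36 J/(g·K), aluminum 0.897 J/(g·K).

Setting the total heat transfer to zero:
104×0.134×(T − 359) + 685×2.36×(T − 32.4) + 380×0.897×(T − 32.4) = 0
13.94(T − 359) + 1616.6(T − 32.4) + 340.86(T − 32.4) = 0
1971.4 T = 68425
T ≈ 34.71 °C

T_f ≈ 34.7 °C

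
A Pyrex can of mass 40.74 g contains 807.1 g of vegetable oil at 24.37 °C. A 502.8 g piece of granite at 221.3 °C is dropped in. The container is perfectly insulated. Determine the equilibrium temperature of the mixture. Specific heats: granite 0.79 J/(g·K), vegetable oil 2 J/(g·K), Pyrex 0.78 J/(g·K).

T_f ≈ 62.7 °C

T_f = Σ m_i c_i T_i / Σ m_i c_i:
T_f = (397.21·221.3 + 1614.2·24.37 + 31.78·24.37) / (397.21 + 1614.2 + 31.78)
    = 128015 / 2043.2 ≈ 62.65 °C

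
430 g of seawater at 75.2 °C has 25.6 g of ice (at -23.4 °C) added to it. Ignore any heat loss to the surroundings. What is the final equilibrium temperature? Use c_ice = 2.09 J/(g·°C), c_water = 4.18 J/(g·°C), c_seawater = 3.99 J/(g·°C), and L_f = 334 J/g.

Heat gained plus heat lost sum to zero:
ice -23.4→0 °C: 25.6·2.09·23.4 = 1252; latent heat to melt: 25.6·334 = 8550.4; warm the meltwater: 107.01 T; seawater cools: 430·3.99·(T − 75.2) = 1715.7(T − 75.2)
1822.7 T = 129021 − 9802.4 = 119218
T ≈ 65.41 °C — above 0 °C, consistent with complete melting.

T_f ≈ 65.4 °C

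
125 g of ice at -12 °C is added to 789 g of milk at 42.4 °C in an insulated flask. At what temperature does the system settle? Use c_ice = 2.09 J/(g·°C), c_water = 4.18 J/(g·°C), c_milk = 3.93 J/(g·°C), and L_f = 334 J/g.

Heat gained plus heat lost sum to zero:
warm ice to 0 °C: 125×2.09×(0 − (-12)) = 3135
  fusion: m_ice L_f = 125×334 = 41750
  warm the meltwater: 522.5 T
  milk cools: 789×3.93×(T − 42.4) = 3100.8(T − 42.4)
3623.3 T = 131473 − 44885 = 86588
T ≈ 23.90 °C. Since T > 0 °C, the all-ice-melts assumption holds.

T_f ≈ 23.9 °C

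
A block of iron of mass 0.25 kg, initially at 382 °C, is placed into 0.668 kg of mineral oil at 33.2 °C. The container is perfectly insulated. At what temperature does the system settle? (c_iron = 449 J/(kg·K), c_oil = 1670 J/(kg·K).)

T_f ≈ 65.1 °C

T_f is the heat-capacity-weighted average of the initial temperatures:
T_f = (112.25×382 + 1115.6×33.2) / (112.25 + 1115.6)
    = 79916 / 1227.8 ≈ 65.09 °C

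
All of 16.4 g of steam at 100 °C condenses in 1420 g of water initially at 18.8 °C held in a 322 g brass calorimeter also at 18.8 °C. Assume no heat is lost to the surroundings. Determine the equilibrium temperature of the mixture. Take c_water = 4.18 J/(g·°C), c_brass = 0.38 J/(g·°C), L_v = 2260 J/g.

T_f ≈ 25.8 °C

Taking heat into each body as positive, Σ m c ΔT = 0:
latent heat released on condensation: 16.4·2260 = 37064
  condensate cools 100→T: 16.4·4.18·(T − 100) = 68.55(T − 100)
  water warms: 1420·4.18·(T − 18.8) = 5935.6(T − 18.8)
  cup: 122.36(T − 18.8)
6126.5 T = 37064 + 6855.2 + 113890 = 157809
T ≈ 25.76 °C, under the boiling point, so the assumption holds.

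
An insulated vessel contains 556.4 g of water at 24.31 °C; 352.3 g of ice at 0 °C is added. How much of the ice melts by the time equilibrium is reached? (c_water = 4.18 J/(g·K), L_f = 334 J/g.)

m_melted ≈ 169 g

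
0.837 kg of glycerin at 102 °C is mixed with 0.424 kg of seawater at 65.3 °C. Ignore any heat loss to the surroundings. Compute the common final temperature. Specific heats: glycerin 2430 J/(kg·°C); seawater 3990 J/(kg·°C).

T_f ≈ 85.3 °C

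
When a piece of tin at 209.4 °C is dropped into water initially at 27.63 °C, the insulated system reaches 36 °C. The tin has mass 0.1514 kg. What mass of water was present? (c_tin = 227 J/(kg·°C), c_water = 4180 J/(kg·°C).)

Let T be the final temperature. ΣQ_i = 0:
0.1514×227×(36 − 209.4) + m×4180×(36 − 27.63) = 0
34987 m = 5959.4
m = 5959.4/34987 ≈ 0.1703 kg

m ≈ 0.17 kg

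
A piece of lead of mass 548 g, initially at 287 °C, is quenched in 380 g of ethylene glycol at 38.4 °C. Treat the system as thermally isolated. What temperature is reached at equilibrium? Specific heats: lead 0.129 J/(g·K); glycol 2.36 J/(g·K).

|Q_lead| = |Q_glycol|:
548×0.129×(287 − T) = 380×2.36×(T − 38.4)
70.69(287 − T) = 896.8(T − 38.4)
967.49 T = 54726  ⇒  T ≈ 56.56 °C

T_f ≈ 56.6 °C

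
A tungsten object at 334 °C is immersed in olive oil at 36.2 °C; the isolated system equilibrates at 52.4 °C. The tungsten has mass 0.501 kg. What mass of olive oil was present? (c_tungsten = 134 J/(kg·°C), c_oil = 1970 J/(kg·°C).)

|Q_tungsten| = |Q_oil|:
0.501×134×(334 − 52.4) = m×1970×(52.4 − 36.2)
31914 m = 18905  ⇒  m ≈ 0.5924 kg

m ≈ 0.592 kg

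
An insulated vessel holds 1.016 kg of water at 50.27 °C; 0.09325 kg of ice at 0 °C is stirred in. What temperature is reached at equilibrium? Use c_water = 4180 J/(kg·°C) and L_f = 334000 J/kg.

T_f ≈ 39.3 °C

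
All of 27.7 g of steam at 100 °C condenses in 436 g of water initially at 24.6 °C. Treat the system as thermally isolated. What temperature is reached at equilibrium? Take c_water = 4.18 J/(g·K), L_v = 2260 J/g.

T_f ≈ 61.4 °C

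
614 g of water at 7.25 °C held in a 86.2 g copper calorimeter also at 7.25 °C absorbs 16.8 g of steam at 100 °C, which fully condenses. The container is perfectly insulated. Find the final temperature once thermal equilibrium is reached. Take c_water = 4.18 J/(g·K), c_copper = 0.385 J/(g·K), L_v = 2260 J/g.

T_f ≈ 23.9 °C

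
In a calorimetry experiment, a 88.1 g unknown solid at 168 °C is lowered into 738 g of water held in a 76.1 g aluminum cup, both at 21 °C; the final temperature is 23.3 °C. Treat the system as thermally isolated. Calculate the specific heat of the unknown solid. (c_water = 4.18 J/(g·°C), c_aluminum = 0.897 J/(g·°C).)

Heat gained plus heat lost sum to zero:
88.1·c·(23.3 − 168) + 738·4.18·(23.3 − 21) + 76.1·0.897·(23.3 − 21) = 0
-12748 c = -7252.1
c = -7252.1/-12748 ≈ 0.5689 J/(g·°C)

c ≈ 0.569 J/(g·°C)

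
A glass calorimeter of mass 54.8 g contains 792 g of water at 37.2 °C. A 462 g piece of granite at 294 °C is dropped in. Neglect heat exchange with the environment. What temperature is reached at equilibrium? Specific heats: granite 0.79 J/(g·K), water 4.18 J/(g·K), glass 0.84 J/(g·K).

Heat gained plus heat lost sum to zero:
462×0.79×(T − 294) + 792×4.18×(T − 37.2) + 54.8×0.84×(T − 37.2) = 0
364.98(T − 294) + 3310.6(T − 37.2) + 46.03(T − 37.2) = 0
3721.6 T = 232169
T ≈ 62.38 °C

T_f ≈ 62.4 °C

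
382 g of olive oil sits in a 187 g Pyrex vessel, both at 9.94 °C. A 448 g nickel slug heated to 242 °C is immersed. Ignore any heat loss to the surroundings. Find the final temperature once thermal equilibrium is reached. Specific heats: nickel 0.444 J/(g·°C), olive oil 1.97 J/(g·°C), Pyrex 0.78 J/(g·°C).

Net heat exchanged in the isolated system is zero:
448×0.444×(T − 242) + 382×1.97×(T − 9.94) + 187×0.78×(T − 9.94) = 0
1097.3 T = 57067
T = 57067 / 1097.3 = 52 °C

T_f ≈ 52.0 °C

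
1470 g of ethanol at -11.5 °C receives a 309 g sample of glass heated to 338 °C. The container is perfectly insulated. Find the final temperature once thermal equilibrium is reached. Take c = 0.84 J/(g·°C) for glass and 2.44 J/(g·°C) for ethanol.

T_f ≈ 12.1 °C

With ΣQ=0 the equilibrium temperature is the m·c-weighted mean:
T_f = (259.56×338 + 3586.8×(-11.5)) / (259.56 + 3586.8)
    = 46483 / 3846.4 ≈ 12.08 °C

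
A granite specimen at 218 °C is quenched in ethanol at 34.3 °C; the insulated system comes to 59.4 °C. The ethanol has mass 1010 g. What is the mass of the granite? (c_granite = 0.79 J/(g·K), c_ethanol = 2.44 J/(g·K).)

Heat lost by the granite = heat gained by the ethanol:
m×0.79×(218 − 59.4) = 1010×2.44×(59.4 − 34.3)
125.29 m = 61856  ⇒  m ≈ 493.7 g

m ≈ 494 g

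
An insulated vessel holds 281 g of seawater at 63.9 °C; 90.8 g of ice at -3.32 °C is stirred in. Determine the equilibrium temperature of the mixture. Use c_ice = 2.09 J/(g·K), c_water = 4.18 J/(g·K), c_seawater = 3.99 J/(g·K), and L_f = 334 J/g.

T_f ≈ 27.1 °C

Setting the total heat transfer to zero:
ice -3.32→0 °C: 90.8×2.09×3.32 = 630.04
  fusion: m_ice L_f = 90.8×334 = 30327
  warm the meltwater: 379.54 T
  seawater cools: 281×3.99×(T − 63.9) = 1121.2(T − 63.9)
1500.7 T = 71644 − 30957 = 40687
T ≈ 27.11 °C. Since T > 0 °C, the all-ice-melts assumption holds.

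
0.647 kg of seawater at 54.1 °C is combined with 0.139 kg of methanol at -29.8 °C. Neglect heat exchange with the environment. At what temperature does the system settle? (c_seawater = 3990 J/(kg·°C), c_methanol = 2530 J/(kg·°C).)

T_f ≈ 44.0 °C

Energy conservation, ΣQ = 0:
0.647×3990×(T − 54.1) + 0.139×2530×(T − (-29.8)) = 0
2581.5(T − 54.1) + 351.67(T − (-29.8)) = 0
2933.2 T = 129181
T = 129181 / 2933.2 = 44 °C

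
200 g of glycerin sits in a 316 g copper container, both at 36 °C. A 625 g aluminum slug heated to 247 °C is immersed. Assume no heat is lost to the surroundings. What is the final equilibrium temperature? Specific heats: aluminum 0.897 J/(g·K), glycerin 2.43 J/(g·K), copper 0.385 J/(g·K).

T_f ≈ 137.3 °C

Energy conservation, ΣQ = 0:
625·0.897·(T − 247) + 200·2.43·(T − 36) + 316·0.385·(T − 36) = 0
560.62(T − 247) + 486(T − 36) + 121.66(T − 36) = 0
1168.3 T = 160350
T = 160350/1168.3 ≈ 137.25 °C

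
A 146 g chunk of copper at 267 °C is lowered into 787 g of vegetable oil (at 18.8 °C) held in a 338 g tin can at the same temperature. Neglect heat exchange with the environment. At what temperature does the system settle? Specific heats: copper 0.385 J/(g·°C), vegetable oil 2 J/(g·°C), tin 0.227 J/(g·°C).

T_f ≈ 27.0 °C

With ΣQ=0 the equilibrium temperature is the m·c-weighted mean:
T_f = (56.21×267 + 1574×18.8 + 76.73×18.8) / (56.21 + 1574 + 76.73)
    = 46042 / 1706.9 ≈ 26.97 °C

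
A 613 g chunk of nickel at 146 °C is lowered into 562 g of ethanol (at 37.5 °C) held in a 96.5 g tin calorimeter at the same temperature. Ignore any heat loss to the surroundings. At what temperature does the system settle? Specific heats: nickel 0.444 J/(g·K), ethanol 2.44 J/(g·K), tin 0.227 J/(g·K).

T_f ≈ 55.2 °C

Setting the total heat transfer to zero:
613·0.444·(T − 146) + 562·2.44·(T − 37.5) + 96.5·0.227·(T − 37.5) = 0
272.17(T − 146) + 1371.3(T − 37.5) + 21.91(T − 37.5) = 0
(272.17 + 1371.3 + 21.91) T = 272.17·146 + 1371.3·37.5 + 21.91·37.5
T = 91982/1665.4 ≈ 55.23 °C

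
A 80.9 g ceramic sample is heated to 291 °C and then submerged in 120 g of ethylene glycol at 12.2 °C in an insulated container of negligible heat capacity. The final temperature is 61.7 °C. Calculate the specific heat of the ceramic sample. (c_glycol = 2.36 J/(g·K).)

m_s c (T_s − T_f) = m_glycol c_glycol (T_f − T_0):
80.9×c×(291 − 61.7) = 120×2.36×(61.7 − 12.2)
18550 c = 14018  ⇒  c ≈ 0.7557 J/(g·K)

c ≈ 0.756 J/(g·K)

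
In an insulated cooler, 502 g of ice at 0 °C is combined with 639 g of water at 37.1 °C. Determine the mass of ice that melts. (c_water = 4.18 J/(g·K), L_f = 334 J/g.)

m_melted ≈ 297 g

Heat available from the water dropping to 0 °C: 639×4.18×37.1 = 99095 J.
Melting all 502 g of ice would need 502×334 = 167668 J.
99095 J < 167668 J, so only part of the ice melts and the system sits at 0 °C.
m_melted×334 = 99095  ⇒  m_melted ≈ 296.7 g.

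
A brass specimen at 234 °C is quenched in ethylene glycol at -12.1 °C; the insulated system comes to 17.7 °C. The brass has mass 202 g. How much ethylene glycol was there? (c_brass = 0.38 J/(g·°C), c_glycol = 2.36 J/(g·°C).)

m ≈ 236 g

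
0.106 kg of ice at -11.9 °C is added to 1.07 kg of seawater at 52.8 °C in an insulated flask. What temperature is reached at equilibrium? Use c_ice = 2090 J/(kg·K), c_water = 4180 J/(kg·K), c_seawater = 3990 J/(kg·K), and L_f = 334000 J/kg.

Setting the total heat transfer to zero:
ice -11.9→0 °C: 0.106×2090×11.9 = 2636.3
  melt ice: 0.106×334000 = 35404
  warm the meltwater: 443.08 T
  seawater cools: 1.07×3990×(T − 52.8) = 4269.3(T − 52.8)
4712.4 T = 225419 − 38040 = 187379
T ≈ 39.76 °C (positive, so assuming full melt was valid).

T_f ≈ 39.8 °C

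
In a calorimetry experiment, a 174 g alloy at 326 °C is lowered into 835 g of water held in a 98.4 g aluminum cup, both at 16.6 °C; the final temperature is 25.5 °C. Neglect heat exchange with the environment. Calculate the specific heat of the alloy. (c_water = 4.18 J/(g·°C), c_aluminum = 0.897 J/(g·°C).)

Energy conservation, ΣQ = 0:
174·c·(25.5 − 326) + 835·4.18·(25.5 − 16.6) + 98.4·0.897·(25.5 − 16.6) = 0
-52287 c = -31849
c = -31849/-52287 ≈ 0.6091 J/(g·°C)

c ≈ 0.609 J/(g·°C)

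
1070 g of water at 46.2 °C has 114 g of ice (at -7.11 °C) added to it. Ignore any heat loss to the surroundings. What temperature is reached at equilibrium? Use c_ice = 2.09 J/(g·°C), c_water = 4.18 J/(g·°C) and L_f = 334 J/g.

Heat gained plus heat lost sum to zero:
warm ice to 0 °C: 114×2.09×(0 − (-7.11)) = 1694
  fusion: m_ice L_f = 114×334 = 38076
  warm the meltwater: 476.52 T
  water: 4472.6(T − 46.2)
4949.1 T = 206634 − 39770 = 166864
T ≈ 33.72 °C — above 0 °C, consistent with complete melting.

T_f ≈ 33.7 °C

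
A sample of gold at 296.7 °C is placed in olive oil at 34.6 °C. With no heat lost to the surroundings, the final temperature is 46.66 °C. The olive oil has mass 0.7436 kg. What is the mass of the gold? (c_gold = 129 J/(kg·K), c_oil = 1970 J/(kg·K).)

m ≈ 0.548 kg

Net heat exchanged in the isolated system is zero:
m·129·(46.66 − 296.7) + 0.7436·1970·(46.66 − 34.6) = 0
-32255 m = -17667
m = -17667/-32255 ≈ 0.5477 kg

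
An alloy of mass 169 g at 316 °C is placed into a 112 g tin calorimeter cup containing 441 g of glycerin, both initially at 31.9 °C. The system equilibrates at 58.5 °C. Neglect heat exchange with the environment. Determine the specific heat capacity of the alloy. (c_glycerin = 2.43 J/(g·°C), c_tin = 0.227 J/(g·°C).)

Net heat exchanged in the isolated system is zero:
169·c·(58.5 − 316) + 441·2.43·(58.5 − 31.9) + 112·0.227·(58.5 − 31.9) = 0
-43518 c = -29182
c = -29182/-43518 ≈ 0.6706 J/(g·°C)

c ≈ 0.671 J/(g·°C)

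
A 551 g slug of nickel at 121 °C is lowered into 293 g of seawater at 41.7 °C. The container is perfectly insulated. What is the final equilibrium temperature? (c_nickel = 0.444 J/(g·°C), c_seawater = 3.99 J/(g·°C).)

T_f ≈ 55.4 °C

Conservation of energy gives ΣQ = 0:
551*0.444*(T − 121) + 293*3.99*(T − 41.7) = 0
1413.7 T = 78352
T = 78352 / 1413.7 = 55.4 °C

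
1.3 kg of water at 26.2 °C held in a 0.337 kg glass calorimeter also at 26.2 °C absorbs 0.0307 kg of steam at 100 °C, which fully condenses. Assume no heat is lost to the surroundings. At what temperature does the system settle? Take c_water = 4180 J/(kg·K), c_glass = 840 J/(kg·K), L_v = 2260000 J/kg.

Setting the total heat transfer to zero:
condense steam: −0.0307·2260000 = −69382; condensed water 100 °C→T: 128.33(T − 100); water warms: 1.3·4180·(T − 26.2) = 5434(T − 26.2); glass cup: 0.337·840·(T − 26.2) = 283.08(T − 26.2)
5845.4 T = 69382 + 12833 + 149787 = 232002
T ≈ 39.69 °C (< 100 °C, so full condensation is consistent).

T_f ≈ 39.7 °C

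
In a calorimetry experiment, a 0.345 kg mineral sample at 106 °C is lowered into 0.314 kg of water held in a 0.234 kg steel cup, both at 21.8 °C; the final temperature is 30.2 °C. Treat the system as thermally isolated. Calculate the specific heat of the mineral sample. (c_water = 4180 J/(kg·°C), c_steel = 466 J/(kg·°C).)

Energy conservation, ΣQ = 0:
0.345×c×(30.2 − 106) + 0.314×4180×(30.2 − 21.8) + 0.234×466×(30.2 − 21.8) = 0
-26.15 c = -11941
c = -11941/-26.15 ≈ 456.6 J/(kg·°C)

c ≈ 457 J/(kg·°C)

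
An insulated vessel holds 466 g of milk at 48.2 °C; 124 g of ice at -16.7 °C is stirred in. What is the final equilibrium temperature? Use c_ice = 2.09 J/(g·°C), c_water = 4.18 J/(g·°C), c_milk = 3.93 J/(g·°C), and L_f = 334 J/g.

T_f ≈ 18.1 °C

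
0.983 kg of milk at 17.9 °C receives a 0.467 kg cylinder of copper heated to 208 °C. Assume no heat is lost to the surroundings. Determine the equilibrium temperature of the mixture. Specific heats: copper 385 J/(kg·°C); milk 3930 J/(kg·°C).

T_f ≈ 26.4 °C

Energy conservation, ΣQ = 0:
0.467×385×(T − 208) + 0.983×3930×(T − 17.9) = 0
4043 T = 106548
T = 106548/4043 ≈ 26.35 °C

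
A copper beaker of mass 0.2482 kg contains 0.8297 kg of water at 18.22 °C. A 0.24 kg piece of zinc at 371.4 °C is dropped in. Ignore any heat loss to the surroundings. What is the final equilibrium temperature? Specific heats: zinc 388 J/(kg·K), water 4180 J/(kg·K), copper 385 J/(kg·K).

T_f ≈ 27.2 °C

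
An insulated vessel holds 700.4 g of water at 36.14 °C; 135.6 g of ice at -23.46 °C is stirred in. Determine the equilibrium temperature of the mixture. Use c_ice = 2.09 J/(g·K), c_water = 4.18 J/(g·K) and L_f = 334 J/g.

T_f ≈ 15.4 °C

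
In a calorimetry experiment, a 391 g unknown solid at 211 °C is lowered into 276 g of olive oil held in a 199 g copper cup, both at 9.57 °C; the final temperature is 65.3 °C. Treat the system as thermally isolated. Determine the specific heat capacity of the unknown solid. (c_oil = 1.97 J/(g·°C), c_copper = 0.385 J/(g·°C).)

Energy conservation, ΣQ = 0:
391×c×(65.3 − 211) + 276×1.97×(65.3 − 9.57) + 199×0.385×(65.3 − 9.57) = 0
-56969 c = -34571
c = -34571/-56969 ≈ 0.6068 J/(g·°C)

c ≈ 0.607 J/(g·°C)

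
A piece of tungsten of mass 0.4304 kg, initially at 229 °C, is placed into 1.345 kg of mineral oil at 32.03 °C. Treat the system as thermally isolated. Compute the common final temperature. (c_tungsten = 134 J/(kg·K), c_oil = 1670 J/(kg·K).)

Net heat exchanged in the isolated system is zero:
0.4304*134*(T − 229) + 1.345*1670*(T − 32.03) = 0
57.67(T − 229) + 2246.2(T − 32.03) = 0
(57.67 + 2246.2) T = 57.67*229 + 2246.2*32.03
T = 85151/2303.8 ≈ 36.96 °C

T_f ≈ 37.0 °C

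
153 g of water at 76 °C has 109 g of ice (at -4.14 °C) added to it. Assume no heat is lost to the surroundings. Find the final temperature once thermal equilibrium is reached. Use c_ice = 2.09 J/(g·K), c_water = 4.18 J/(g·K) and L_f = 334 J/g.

T_f ≈ 10.3 °C

Sum of m c ΔT and latent-heat terms is zero:
warm ice to 0 °C: 109·2.09·(0 − (-4.14)) = 943.13
  melt ice: 109·334 = 36406
  meltwater 0→T: 109·4.18·T = 455.62 T
  water cools: 153·4.18·(T − 76) = 639.54(T − 76)
1095.2 T = 48605 − 37349 = 11256
T ≈ 10.28 °C — above 0 °C, consistent with complete melting.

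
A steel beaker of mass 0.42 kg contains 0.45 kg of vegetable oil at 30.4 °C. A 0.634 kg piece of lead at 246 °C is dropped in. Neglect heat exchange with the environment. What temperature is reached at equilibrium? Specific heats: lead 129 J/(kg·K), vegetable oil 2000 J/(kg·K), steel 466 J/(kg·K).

T_f ≈ 45.4 °C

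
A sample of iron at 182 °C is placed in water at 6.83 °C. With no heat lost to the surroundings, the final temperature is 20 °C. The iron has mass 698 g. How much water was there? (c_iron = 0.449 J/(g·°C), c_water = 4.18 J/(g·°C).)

Heat lost by the iron = heat gained by the water:
698·0.449·(182 − 20) = m·4.18·(20 − 6.83)
55.05 m = 50771  ⇒  m ≈ 922.3 g

m ≈ 922 g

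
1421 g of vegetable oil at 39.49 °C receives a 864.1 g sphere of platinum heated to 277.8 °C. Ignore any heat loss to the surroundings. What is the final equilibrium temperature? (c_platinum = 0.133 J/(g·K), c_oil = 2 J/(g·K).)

T_f ≈ 48.8 °C

Net heat exchanged in the isolated system is zero:
864.1·0.133·(T − 277.8) + 1421·2·(T − 39.49) = 0
(114.93 + 2842) T = 114.93·277.8 + 2842·39.49
T ≈ 48.75 °C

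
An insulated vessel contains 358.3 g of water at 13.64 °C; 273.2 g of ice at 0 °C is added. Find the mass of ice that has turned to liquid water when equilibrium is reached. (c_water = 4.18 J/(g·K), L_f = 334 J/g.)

m_melted ≈ 61.2 g

Water can give up m c ΔT = 358.3·4.18·13.64 = 20429 J before reaching 0 °C.
To melt every bit of ice: 273.2·334 = 91249 J.
Since 20429 < 91249 J, not all the ice melts; equilibrium is at 0 °C.
m_melt = 20429 / L_f = 61.16 g.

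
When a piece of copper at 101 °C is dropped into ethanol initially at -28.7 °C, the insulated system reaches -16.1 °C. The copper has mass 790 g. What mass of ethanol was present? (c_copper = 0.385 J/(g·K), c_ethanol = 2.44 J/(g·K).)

m ≈ 1160 g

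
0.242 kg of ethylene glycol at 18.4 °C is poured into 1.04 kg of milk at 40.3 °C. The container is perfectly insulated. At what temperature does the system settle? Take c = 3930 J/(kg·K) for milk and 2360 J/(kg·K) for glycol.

T_f ≈ 37.6 °C

T_f = Σ m_i c_i T_i / Σ m_i c_i:
T_f = (4087.2·40.3 + 571.12·18.4) / (4087.2 + 571.12)
    = 175223 / 4658.3 ≈ 37.62 °C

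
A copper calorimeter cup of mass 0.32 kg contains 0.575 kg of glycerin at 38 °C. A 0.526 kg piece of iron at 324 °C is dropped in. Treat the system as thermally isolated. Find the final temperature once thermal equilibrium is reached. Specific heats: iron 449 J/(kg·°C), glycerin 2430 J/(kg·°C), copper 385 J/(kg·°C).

T_f is the heat-capacity-weighted average of the initial temperatures:
T_f = (236.17×324 + 1397.2×38 + 123.2×38) / (236.17 + 1397.2 + 123.2)
    = 134297 / 1756.6 ≈ 76.45 °C

T_f ≈ 76.5 °C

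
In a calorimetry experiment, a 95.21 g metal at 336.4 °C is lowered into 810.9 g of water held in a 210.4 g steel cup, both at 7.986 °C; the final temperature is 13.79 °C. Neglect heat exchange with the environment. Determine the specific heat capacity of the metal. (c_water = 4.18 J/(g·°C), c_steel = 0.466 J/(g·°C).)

c ≈ 0.659 J/(g·°C)

Taking heat into each body as positive, Σ m c ΔT = 0:
95.21·c·(13.79 − 336.4) + 810.9·4.18·(13.79 − 7.986) + 210.4·0.466·(13.79 − 7.986) = 0
-30716 c = -20242
c = -20242/-30716 ≈ 0.659 J/(g·°C)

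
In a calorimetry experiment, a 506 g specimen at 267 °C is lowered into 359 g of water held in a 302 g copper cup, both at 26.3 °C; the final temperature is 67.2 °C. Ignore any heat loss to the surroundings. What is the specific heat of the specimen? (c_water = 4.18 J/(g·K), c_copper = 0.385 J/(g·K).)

c ≈ 0.654 J/(g·K)

Energy conservation, ΣQ = 0:
506×c×(67.2 − 267) + 359×4.18×(67.2 − 26.3) + 302×0.385×(67.2 − 26.3) = 0
-101099 c = -66131
c = -66131/-101099 ≈ 0.6541 J/(g·K)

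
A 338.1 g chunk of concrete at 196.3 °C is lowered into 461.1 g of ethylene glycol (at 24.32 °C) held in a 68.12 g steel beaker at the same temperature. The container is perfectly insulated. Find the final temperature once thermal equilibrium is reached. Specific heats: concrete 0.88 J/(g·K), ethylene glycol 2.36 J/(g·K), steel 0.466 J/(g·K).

T_f = Σ m_i c_i T_i / Σ m_i c_i:
T_f = (297.53×196.3 + 1088.2×24.32 + 31.74×24.32) / (297.53 + 1088.2 + 31.74)
    = 85642 / 1417.5 ≈ 60.42 °C

T_f ≈ 60.4 °C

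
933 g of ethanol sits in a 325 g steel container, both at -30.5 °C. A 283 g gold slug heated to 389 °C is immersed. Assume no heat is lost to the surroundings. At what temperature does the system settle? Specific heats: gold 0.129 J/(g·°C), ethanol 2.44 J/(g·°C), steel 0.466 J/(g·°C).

Let T be the final temperature. ΣQ_i = 0:
283×0.129×(T − 389) + 933×2.44×(T − (-30.5)) + 325×0.466×(T − (-30.5)) = 0
36.51(T − 389) + 2276.5(T − (-30.5)) + 151.45(T − (-30.5)) = 0
2464.5 T = -59852
T ≈ -24.29 °C

T_f ≈ -24.3 °C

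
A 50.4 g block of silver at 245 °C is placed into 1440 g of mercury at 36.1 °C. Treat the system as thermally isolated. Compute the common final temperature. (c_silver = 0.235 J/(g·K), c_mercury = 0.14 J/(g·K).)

T_f ≈ 47.7 °C

Conservation of energy gives ΣQ = 0:
50.4·0.235·(T − 245) + 1440·0.14·(T − 36.1) = 0
213.44 T = 10180
T ≈ 47.69 °C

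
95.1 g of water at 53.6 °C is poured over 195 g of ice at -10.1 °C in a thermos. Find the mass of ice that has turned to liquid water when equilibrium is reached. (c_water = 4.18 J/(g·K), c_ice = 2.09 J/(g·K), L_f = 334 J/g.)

m_melted ≈ 51.5 g

Heat available from the water dropping to 0 °C: 95.1·4.18·53.6 = 21307 J.
Warming the ice to 0 °C takes 195·2.09·10.1 = 4116.3 J, leaving 17191 J for melting.
Melting all 195 g of ice would need 195·334 = 65130 J.
17191 J < 65130 J, so only part of the ice melts and the system sits at 0 °C.
m_melted·334 = 17191  ⇒  m_melted ≈ 51.47 g.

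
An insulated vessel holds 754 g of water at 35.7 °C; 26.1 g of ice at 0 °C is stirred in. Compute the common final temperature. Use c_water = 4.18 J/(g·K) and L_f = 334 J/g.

T_f ≈ 31.8 °C

Taking heat into each body as positive, Σ m c ΔT = 0:
fusion: m_ice L_f = 26.1×334 = 8717.4
  warm the meltwater: 109.1 T
  water cools: 754×4.18×(T − 35.7) = 3151.7(T − 35.7)
3260.8 T = 112516 − 8717.4 = 103799
T ≈ 31.83 °C. Since T > 0 °C, the all-ice-melts assumption holds.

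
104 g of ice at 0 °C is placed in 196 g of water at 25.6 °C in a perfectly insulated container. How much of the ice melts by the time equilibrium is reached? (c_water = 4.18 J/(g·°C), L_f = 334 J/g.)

m_melted ≈ 62.8 g

Cooling the water to 0 °C releases 196·4.18·25.6 = 20974 J.
Fully melting the ice requires m_ice L_f = 104·334 = 34736 J.
20974 J < 34736 J, so only part of the ice melts and the system sits at 0 °C.
m_melt = 20974 / L_f = 62.8 g.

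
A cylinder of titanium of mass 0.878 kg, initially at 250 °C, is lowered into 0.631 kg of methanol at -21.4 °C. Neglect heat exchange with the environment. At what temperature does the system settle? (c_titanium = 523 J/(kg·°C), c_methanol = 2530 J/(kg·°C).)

T_f ≈ 39.2 °C

Heat gained plus heat lost sum to zero:
0.878·523·(T − 250) + 0.631·2530·(T − (-21.4)) = 0
(459.19 + 1596.4) T = 459.19·250 + 1596.4·(-21.4)
T ≈ 39.23 °C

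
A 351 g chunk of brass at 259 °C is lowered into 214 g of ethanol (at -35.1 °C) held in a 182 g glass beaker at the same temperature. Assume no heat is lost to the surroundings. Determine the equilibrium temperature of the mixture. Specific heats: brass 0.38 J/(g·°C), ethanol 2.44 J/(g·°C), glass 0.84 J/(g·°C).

T_f ≈ 13.4 °C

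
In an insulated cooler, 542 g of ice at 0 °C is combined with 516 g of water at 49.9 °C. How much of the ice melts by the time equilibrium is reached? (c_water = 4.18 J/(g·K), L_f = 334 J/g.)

m_melted ≈ 322 g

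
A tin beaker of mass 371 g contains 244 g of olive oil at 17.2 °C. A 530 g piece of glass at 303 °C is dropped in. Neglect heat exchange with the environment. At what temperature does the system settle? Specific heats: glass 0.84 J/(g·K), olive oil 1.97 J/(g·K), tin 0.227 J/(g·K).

Conservation of energy gives ΣQ = 0:
530·0.84·(T − 303) + 244·1.97·(T − 17.2) + 371·0.227·(T − 17.2) = 0
445.2(T − 303) + 480.68(T − 17.2) + 84.22(T − 17.2) = 0
1010.1 T = 144612
T = 144612 / 1010.1 = 143 °C

T_f ≈ 143.2 °C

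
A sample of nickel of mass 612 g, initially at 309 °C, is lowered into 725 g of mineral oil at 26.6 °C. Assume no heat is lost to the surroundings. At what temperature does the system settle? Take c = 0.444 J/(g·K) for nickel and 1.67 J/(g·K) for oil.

T_f ≈ 78.4 °C

With ΣQ=0 the equilibrium temperature is the m·c-weighted mean:
T_f = (271.73*309 + 1210.8*26.6) / (271.73 + 1210.8)
    = 116170 / 1482.5 ≈ 78.36 °C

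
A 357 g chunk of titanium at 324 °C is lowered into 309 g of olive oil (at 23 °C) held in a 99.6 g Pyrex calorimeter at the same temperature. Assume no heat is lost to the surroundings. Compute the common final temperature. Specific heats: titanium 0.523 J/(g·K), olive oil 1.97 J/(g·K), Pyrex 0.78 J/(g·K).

T_f ≈ 87.4 °C

Taking heat into each body as positive, Σ m c ΔT = 0:
357·0.523·(T − 324) + 309·1.97·(T − 23) + 99.6·0.78·(T − 23) = 0
186.71(T − 324) + 608.73(T − 23) + 77.69(T − 23) = 0
873.13 T = 76282
T = 76282/873.13 ≈ 87.37 °C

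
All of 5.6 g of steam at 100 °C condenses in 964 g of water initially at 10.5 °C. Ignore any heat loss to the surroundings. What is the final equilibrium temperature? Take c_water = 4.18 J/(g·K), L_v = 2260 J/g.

Energy balance with sensible and latent terms:
latent heat released on condensation: 5.6·2260 = 12656
  condensed water 100 °C→T: 23.41(T − 100)
  original water: 4029.5(T − 10.5)
4052.9 T = 12656 + 2340.8 + 42310 = 57307
T ≈ 14.14 °C, under the boiling point, so the assumption holds.

T_f ≈ 14.1 °C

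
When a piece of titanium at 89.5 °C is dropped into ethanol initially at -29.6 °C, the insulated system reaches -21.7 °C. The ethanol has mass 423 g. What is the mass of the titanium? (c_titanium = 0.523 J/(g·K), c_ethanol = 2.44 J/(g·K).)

m ≈ 140 g

Let T be the final temperature. ΣQ_i = 0:
m·0.523·(-21.7 − 89.5) + 423·2.44·(-21.7 − (-29.6)) = 0
-58.16 m = -8153.7
m = -8153.7/-58.16 ≈ 140.2 g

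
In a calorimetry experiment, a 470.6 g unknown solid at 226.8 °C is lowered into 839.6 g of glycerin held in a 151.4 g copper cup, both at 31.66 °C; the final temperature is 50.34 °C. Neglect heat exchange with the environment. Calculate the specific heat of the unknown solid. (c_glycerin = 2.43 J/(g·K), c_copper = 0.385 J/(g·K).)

Energy conservation, ΣQ = 0:
470.6·c·(50.34 − 226.8) + 839.6·2.43·(50.34 − 31.66) + 151.4·0.385·(50.34 − 31.66) = 0
-83042 c = -39200
c = -39200/-83042 ≈ 0.4721 J/(g·K)

c ≈ 0.472 J/(g·K)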